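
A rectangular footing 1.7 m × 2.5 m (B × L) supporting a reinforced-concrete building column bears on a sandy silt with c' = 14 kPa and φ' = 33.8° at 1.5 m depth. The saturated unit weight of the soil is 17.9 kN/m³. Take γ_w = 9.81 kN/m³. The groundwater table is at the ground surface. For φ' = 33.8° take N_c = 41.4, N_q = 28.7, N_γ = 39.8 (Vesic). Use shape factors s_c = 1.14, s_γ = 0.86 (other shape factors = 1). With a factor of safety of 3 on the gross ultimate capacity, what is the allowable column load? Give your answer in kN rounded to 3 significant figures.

With the water table at the surface the whole profile is submerged: γ' = 17.9 − 9.81 = 8.09 kN/m³, so q = γ'·D_f = 12.135 kPa; the same γ' applies in the ½γBN_γ term.
q_ult = c·N_c·s_c + q·N_q + 0.5·γ·B·N_γ·s_γ
     = 14 × 41.4 × 1.14 + 12.135 × 28.7 + 0.5 × 8.09 × 1.7 × 39.8 × 0.86
     = 660.74 + 348.27 + 235.37 = 1244.4 kPa.
Gross allowable pressure q_all = 1244.4 / 3 = 414.8 kPa.
Footing area = 4.25 m², so allowable column load = 414.8 × 4.25 = 1762.9 kN.

P_all ≈ 1760 kN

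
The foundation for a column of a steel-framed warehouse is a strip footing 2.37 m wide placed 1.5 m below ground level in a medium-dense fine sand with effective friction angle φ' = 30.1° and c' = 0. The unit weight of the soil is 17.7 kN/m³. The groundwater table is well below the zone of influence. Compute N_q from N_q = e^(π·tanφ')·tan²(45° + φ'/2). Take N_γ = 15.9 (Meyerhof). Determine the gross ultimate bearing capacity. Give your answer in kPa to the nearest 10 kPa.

tan30.1° = 0.5797, so N_q = e^(π×0.5797)·tan²(60.05°) = 6.179 × 3.012 = 18.61.
Overburden at base level: q = 17.7 × 1.5 = 26.55 kPa.
Surcharge term q·N_q = 26.55 × 18.611 = 494.13 kPa; self-weight term 0.5·γ·B·N_γ = 0.5 × 17.7 × 2.37 × 15.9 = 333.49 kPa.
q_ult = 494.13 + 333.49 = 827.62 kPa.

q_ult ≈ 830 kPa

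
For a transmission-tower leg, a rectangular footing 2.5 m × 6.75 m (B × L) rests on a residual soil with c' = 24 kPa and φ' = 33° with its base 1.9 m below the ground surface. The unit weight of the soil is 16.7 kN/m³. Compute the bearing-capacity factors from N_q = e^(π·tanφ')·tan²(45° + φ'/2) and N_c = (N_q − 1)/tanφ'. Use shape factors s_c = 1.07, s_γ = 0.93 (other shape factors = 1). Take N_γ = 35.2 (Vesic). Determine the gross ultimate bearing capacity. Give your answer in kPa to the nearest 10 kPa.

q_ult ≈ 2500 kPa

tan33° = 0.6494, so N_q = e^(π×0.6494)·tan²(61.5°) = 7.692 × 3.392 = 26.09.
N_c = (26.09 − 1)/tan33° = 38.64.
q = γ·D_f = 16.7 × 1.9 = 31.73 kPa.
c·N_c·s_c = 24 × 38.638 × 1.07 = 992.23 kPa
q·N_q = 31.73 × 26.092 = 827.9 kPa
0.5·γ·B·N_γ·s_γ = 0.5 × 16.7 × 2.5 × 35.2 × 0.93 = 683.36 kPa
q_ult = 992.23 + 827.9 + 683.36 = 2503.5 kPa.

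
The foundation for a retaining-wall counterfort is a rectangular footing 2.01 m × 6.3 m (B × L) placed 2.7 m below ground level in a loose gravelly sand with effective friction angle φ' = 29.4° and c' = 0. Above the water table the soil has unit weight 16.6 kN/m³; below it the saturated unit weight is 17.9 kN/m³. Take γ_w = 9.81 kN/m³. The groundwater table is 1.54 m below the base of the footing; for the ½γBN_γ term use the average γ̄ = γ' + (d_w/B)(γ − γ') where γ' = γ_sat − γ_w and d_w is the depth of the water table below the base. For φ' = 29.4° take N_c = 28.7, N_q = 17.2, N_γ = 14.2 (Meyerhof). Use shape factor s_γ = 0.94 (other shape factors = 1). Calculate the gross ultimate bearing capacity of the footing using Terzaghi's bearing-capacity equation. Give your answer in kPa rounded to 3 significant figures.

q_ult ≈ 967 kPa

Effective surcharge at the founding depth q = γ·D_f = 16.6 × 2.7 = 44.82 kPa.
With d_w = 1.54 m < B, γ̄ = 8.09 + (1.54/2.01) × (16.6 − 8.09) = 14.61 kN/m³.
q_ult = q·N_q + 0.5·γ·B·N_γ·s_γ
     = 44.82 × 17.2 + 0.5 × 14.61 × 2.01 × 14.2 × 0.94
     = 770.9 + 195.99 = 966.89 kPa.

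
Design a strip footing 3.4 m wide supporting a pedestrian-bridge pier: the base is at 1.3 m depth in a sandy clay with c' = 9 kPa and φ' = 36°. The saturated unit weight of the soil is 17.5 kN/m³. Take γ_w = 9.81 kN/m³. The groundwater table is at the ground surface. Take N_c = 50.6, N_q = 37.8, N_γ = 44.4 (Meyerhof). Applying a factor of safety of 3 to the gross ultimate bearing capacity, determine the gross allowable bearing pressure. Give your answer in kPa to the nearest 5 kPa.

q_all ≈ 470 kPa

Water table at ground surface, so effective unit weight γ' = 17.5 − 9.81 = 7.69 kN/m³ is used throughout; overburden q = 7.69 × 1.3 = 9.997 kPa; the same γ' applies in the ½γBN_γ term.
Cohesion term c·N_c = 9 × 50.6 = 455.4 kPa; surcharge term q·N_q = 9.997 × 37.8 = 377.89 kPa; self-weight term 0.5·γ·B·N_γ = 0.5 × 7.69 × 3.4 × 44.4 = 580.44 kPa.
q_ult = 455.4 + 377.89 + 580.44 = 1413.7 kPa.
q_all = q_ult / FS = 1413.7 / 3 = 471.24 kPa.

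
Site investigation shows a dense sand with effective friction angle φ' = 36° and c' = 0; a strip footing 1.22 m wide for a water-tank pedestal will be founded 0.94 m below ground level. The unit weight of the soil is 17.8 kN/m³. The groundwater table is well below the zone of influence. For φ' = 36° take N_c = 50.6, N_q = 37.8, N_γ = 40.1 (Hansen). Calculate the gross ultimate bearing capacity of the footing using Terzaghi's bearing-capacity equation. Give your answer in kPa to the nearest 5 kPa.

q_ult ≈ 1070 kPa

q = γ·D_f = 17.8 × 0.94 = 16.732 kPa.
q·N_q = 16.732 × 37.8 = 632.47 kPa
0.5·γ·B·N_γ = 0.5 × 17.8 × 1.22 × 40.1 = 435.41 kPa
q_ult = 632.47 + 435.41 = 1067.9 kPa.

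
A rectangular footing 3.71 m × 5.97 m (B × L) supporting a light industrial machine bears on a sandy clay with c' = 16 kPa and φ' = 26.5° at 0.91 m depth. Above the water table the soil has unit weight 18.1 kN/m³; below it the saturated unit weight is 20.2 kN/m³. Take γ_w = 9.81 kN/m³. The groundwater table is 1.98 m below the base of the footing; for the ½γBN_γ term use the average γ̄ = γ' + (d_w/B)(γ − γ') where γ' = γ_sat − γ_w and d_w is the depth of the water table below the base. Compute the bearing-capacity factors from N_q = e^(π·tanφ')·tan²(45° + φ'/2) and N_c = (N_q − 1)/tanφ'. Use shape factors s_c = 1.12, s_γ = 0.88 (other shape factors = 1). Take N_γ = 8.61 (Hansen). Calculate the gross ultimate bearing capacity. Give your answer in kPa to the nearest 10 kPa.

tan26.5° = 0.4986, so N_q = e^(π×0.4986)·tan²(58.25°) = 4.789 × 2.611 = 12.51.
N_c = (12.51 − 1)/tan26.5° = 23.08.
Overburden at base level: q = 18.1 × 0.91 = 16.471 kPa.
The water table is 1.98 m below the base (< B = 3.71 m), so the ½γBN_γ term uses γ̄ = γ' + (d_w/B)(γ − γ') = 10.39 + (1.98/3.71)(18.1 − 10.39) = 14.505 kN/m³.
Cohesion term c·N_c·s_c = 16 × 23.078 × 1.12 = 413.56 kPa; surcharge term q·N_q = 16.471 × 12.506 = 205.99 kPa; self-weight term 0.5·γ·B·N_γ·s_γ = 0.5 × 14.505 × 3.71 × 8.61 × 0.88 = 203.86 kPa.
q_ult = 413.56 + 205.99 + 203.86 = 823.41 kPa.

q_ult ≈ 820 kPa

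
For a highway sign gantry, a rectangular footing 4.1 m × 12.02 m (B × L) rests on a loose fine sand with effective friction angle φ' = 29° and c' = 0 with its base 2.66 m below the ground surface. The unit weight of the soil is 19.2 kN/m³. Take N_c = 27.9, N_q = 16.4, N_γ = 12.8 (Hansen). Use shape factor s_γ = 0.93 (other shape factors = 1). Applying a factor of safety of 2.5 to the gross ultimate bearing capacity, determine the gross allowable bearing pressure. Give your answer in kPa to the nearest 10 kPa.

q = γ·D_f = 19.2 × 2.66 = 51.072 kPa.
q·N_q = 51.072 × 16.4 = 837.58 kPa
0.5·γ·B·N_γ·s_γ = 0.5 × 19.2 × 4.1 × 12.8 × 0.93 = 468.54 kPa
q_ult = 837.58 + 468.54 = 1306.1 kPa.
q_all = q_ult / FS = 1306.1 / 2.5 = 522.45 kPa.

q_all ≈ 520 kPa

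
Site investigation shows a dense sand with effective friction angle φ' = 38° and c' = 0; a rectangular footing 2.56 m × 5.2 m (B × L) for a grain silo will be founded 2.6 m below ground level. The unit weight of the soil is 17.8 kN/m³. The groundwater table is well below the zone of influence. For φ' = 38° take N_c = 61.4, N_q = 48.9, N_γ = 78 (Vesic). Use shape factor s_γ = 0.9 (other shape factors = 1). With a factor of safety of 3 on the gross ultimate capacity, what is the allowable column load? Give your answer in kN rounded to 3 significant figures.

P_all ≈ 17100 kN

Effective surcharge at the founding depth q = γ·D_f = 17.8 × 2.6 = 46.28 kPa.
q_ult = q·N_q + 0.5·γ·B·N_γ·s_γ
     = 46.28 × 48.9 + 0.5 × 17.8 × 2.56 × 78 × 0.9
     = 2263.1 + 1599.4 = 3862.5 kPa.
Gross allowable pressure q_all = 3862.5 / 3 = 1287.5 kPa.
Footing area = 13.312 m², so allowable column load = 1287.5 × 13.312 = 17139 kN.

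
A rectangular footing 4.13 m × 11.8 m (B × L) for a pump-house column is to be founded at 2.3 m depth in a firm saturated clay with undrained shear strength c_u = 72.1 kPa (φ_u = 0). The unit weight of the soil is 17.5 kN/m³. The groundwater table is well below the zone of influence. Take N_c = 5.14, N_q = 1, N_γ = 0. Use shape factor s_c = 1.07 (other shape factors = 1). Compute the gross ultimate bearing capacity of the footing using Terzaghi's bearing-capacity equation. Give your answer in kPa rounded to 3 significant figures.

q_ult ≈ 437 kPa

Overburden at base level: q = 17.5 × 2.3 = 40.25 kPa.
Cohesion term c·N_c·s_c = 72.1 × 5.14 × 1.07 = 396.54 kPa; surcharge term q·N_q = 40.25 × 1 = 40.25 kPa.
q_ult = 396.54 + 40.25 = 436.79 kPa.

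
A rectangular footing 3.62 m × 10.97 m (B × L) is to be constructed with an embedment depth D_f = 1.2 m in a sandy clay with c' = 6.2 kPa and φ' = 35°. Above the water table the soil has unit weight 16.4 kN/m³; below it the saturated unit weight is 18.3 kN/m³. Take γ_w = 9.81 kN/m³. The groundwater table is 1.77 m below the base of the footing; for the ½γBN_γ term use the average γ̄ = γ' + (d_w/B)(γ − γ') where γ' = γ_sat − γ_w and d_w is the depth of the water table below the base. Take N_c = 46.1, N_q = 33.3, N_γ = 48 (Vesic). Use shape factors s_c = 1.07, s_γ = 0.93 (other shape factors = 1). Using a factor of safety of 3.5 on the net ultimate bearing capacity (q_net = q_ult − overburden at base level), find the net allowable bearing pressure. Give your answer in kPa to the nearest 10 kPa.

q = γ·D_f = 16.4 × 1.2 = 19.68 kPa.
γ' = 8.49 kN/m³; averaging over the depth B below the base, γ̄ = γ' + (d_w/B)(γ − γ') = 12.358 kN/m³.
c·N_c·s_c = 6.2 × 46.1 × 1.07 = 305.83 kPa
q·N_q = 19.68 × 33.3 = 655.34 kPa
0.5·γ·B·N_γ·s_γ = 0.5 × 12.358 × 3.62 × 48 × 0.93 = 998.47 kPa
q_ult = 305.83 + 655.34 + 998.47 = 1959.6 kPa.
q_net = 1959.6 − 19.68 = 1940 kPa.
q_all(net) = 1940 / 3.5 = 554.28 kPa.

q_all(net) ≈ 550 kPa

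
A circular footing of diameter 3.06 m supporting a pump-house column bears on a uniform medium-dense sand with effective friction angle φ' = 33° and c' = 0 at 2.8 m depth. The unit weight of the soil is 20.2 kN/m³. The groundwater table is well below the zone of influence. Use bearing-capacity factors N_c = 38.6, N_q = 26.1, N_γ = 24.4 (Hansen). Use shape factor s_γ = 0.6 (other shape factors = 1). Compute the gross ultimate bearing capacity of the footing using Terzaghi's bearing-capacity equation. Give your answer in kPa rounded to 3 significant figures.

q_ult ≈ 1930 kPa

Effective surcharge at the founding depth q = γ·D_f = 20.2 × 2.8 = 56.56 kPa.
q_ult = q·N_q + 0.5·γ·B·N_γ·s_γ
     = 56.56 × 26.1 + 0.5 × 20.2 × 3.06 × 24.4 × 0.6
     = 1476.2 + 452.46 = 1928.7 kPa.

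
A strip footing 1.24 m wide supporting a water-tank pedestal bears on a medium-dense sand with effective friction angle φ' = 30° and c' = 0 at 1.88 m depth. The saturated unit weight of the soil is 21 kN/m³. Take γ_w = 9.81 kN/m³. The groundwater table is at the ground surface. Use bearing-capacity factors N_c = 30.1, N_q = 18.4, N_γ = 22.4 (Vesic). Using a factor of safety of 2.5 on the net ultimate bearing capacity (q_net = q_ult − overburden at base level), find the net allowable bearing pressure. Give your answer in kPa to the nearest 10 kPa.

γ' = 21 − 9.81 = 11.19 kN/m³ (submerged throughout). q = 11.19 × 1.88 = 21.037 kPa; the same γ' applies in the ½γBN_γ term.
q·N_q = 21.037 × 18.4 = 387.08 kPa
0.5·γ·B·N_γ = 0.5 × 11.19 × 1.24 × 22.4 = 155.41 kPa
q_ult = 387.08 + 155.41 = 542.49 kPa.
q_net = 542.49 − 21.037 = 521.45 kPa.
q_all(net) = 521.45 / 2.5 = 208.58 kPa.

q_all(net) ≈ 210 kPa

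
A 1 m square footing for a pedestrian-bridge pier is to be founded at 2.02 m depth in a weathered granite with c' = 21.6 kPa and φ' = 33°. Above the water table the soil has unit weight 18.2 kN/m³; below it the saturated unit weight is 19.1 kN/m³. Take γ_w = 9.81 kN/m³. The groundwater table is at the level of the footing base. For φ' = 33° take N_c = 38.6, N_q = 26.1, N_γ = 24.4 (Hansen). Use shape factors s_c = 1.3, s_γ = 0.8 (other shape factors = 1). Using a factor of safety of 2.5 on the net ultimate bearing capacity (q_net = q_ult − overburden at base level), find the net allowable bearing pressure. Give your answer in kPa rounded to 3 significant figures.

q_all(net) ≈ 839 kPa

q = γ·D_f = 18.2 × 2.02 = 36.764 kPa.
For the ½γBN_γ term take γ' = 19.1 − 9.81 = 9.29 kN/m³ (soil below base is submerged).
c·N_c·s_c = 21.6 × 38.6 × 1.3 = 1083.9 kPa
q·N_q = 36.764 × 26.1 = 959.54 kPa
0.5·γ·B·N_γ·s_γ = 0.5 × 9.29 × 1 × 24.4 × 0.8 = 90.67 kPa
q_ult = 1083.9 + 959.54 + 90.67 = 2134.1 kPa.
q_net = 2134.1 − 36.764 = 2097.3 kPa.
q_all(net) = 2097.3 / 2.5 = 838.93 kPa.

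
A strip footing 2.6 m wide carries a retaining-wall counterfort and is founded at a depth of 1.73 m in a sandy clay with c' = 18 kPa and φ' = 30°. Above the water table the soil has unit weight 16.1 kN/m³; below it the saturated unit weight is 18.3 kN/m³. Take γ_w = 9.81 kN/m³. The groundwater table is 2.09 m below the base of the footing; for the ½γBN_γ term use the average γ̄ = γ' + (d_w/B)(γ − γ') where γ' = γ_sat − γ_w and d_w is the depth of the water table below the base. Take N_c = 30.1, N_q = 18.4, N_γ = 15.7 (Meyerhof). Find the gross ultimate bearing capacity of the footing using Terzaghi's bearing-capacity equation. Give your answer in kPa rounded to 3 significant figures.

q_ult ≈ 1350 kPa

Effective surcharge at the founding depth q = γ·D_f = 16.1 × 1.73 = 27.853 kPa.
With d_w = 2.09 m < B, γ̄ = 8.49 + (2.09/2.6) × (16.1 − 8.49) = 14.607 kN/m³.
q_ult = c·N_c + q·N_q + 0.5·γ·B·N_γ
     = 18 × 30.1 + 27.853 × 18.4 + 0.5 × 14.607 × 2.6 × 15.7
     = 541.8 + 512.5 + 298.13 = 1352.4 kPa.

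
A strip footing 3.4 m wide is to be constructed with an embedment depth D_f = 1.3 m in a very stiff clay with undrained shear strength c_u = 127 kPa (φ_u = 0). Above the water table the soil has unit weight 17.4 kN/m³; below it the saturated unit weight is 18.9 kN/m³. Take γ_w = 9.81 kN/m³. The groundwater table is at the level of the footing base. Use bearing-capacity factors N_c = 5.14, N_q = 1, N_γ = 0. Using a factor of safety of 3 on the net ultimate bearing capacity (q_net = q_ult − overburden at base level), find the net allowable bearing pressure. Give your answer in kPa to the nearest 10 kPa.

Overburden at base level: q = 17.4 × 1.3 = 22.62 kPa.
Cohesion term c·N_c = 127 × 5.14 = 652.78 kPa; surcharge term q·N_q = 22.62 × 1 = 22.62 kPa.
q_ult = 652.78 + 22.62 = 675.4 kPa.
q_net = 675.4 − 22.62 = 652.78 kPa.
q_all(net) = 652.78 / 3 = 217.59 kPa.

q_all(net) ≈ 220 kPa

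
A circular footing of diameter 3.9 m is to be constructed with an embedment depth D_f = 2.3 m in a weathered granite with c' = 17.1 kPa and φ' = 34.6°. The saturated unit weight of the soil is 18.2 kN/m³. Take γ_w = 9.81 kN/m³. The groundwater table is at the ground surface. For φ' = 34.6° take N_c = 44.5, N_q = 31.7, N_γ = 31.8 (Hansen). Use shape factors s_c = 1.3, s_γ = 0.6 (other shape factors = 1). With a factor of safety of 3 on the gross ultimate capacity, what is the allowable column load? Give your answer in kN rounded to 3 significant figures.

P_all ≈ 7620 kN

With the water table at the surface the whole profile is submerged: γ' = 18.2 − 9.81 = 8.39 kN/m³, so q = γ'·D_f = 19.297 kPa; the same γ' applies in the ½γBN_γ term.
q_ult = c·N_c·s_c + q·N_q + 0.5·γ·B·N_γ·s_γ
     = 17.1 × 44.5 × 1.3 + 19.297 × 31.7 + 0.5 × 8.39 × 3.9 × 31.8 × 0.6
     = 989.24 + 611.71 + 312.16 = 1913.1 kPa.
Gross allowable pressure q_all = 1913.1 / 3 = 637.7 kPa.
Footing area = 11.9459 m², so allowable column load = 637.7 × 11.9459 = 7617.9 kN.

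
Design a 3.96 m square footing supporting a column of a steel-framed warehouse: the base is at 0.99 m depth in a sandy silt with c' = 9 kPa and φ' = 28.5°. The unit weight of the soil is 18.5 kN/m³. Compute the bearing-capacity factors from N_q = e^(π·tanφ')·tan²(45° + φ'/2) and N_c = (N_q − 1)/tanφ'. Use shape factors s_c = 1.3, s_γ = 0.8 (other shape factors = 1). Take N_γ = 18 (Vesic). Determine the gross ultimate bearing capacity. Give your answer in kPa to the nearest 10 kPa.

tan28.5° = 0.543, so N_q = e^(π×0.543)·tan²(59.25°) = 5.505 × 2.825 = 15.55.
N_c = (15.55 − 1)/tan28.5° = 26.81.
Overburden at base level: q = 18.5 × 0.99 = 18.315 kPa.
Cohesion term c·N_c·s_c = 9 × 26.806 × 1.3 = 313.63 kPa; surcharge term q·N_q = 18.315 × 15.554 = 284.88 kPa; self-weight term 0.5·γ·B·N_γ·s_γ = 0.5 × 18.5 × 3.96 × 18 × 0.8 = 527.47 kPa.
q_ult = 313.63 + 284.88 + 527.47 = 1126 kPa.

q_ult ≈ 1130 kPa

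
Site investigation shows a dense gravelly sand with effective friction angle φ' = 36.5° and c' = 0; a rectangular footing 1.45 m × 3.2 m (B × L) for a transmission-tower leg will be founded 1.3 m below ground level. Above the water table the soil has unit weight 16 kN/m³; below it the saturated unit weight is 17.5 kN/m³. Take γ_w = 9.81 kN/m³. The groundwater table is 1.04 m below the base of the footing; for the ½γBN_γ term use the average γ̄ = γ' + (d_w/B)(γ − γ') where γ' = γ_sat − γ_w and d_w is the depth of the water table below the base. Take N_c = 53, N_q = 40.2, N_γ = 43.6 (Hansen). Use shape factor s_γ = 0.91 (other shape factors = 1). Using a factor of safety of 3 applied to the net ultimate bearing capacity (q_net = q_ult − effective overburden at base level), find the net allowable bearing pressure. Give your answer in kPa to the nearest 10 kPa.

q_all(net) ≈ 400 kPa

Effective surcharge at the founding depth q = γ·D_f = 16 × 1.3 = 20.8 kPa.
With d_w = 1.04 m < B, γ̄ = 7.69 + (1.04/1.45) × (16 − 7.69) = 13.65 kN/m³.
q_ult = q·N_q + 0.5·γ·B·N_γ·s_γ
     = 20.8 × 40.2 + 0.5 × 13.65 × 1.45 × 43.6 × 0.91
     = 836.16 + 392.65 = 1228.8 kPa.
Net ultimate: q_net = 1228.8 − 20.8 = 1208 kPa.
q_all(net) = 1208 / 3 = 402.67 kPa.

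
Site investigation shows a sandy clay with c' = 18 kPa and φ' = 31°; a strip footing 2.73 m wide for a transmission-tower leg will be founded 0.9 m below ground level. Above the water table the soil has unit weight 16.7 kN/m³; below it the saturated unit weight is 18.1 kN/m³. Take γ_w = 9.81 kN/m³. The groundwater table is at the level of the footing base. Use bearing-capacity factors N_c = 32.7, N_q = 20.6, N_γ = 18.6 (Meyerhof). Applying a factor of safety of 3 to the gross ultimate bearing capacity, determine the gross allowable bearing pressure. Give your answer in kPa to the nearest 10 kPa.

q_all ≈ 370 kPa

q = γ·D_f = 16.7 × 0.9 = 15.03 kPa.
For the ½γBN_γ term take γ' = 18.1 − 9.81 = 8.29 kN/m³ (soil below base is submerged).
c·N_c = 18 × 32.7 = 588.6 kPa
q·N_q = 15.03 × 20.6 = 309.62 kPa
0.5·γ·B·N_γ = 0.5 × 8.29 × 2.73 × 18.6 = 210.47 kPa
q_ult = 588.6 + 309.62 + 210.47 = 1108.7 kPa.
q_all = q_ult / FS = 1108.7 / 3 = 369.56 kPa.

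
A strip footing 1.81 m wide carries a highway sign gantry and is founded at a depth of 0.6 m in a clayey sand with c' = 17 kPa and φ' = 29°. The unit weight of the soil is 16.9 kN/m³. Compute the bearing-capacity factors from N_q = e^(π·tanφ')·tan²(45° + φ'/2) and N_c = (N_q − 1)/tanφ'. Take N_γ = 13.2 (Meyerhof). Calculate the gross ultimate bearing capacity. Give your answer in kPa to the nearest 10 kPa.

q_ult ≈ 840 kPa

tan29° = 0.5543, so N_q = e^(π×0.5543)·tan²(59.5°) = 5.705 × 2.882 = 16.44.
N_c = (16.44 − 1)/tan29° = 27.86.
q = γ·D_f = 16.9 × 0.6 = 10.14 kPa.
c·N_c = 17 × 27.86 = 473.63 kPa
q·N_q = 10.14 × 16.443 = 166.74 kPa
0.5·γ·B·N_γ = 0.5 × 16.9 × 1.81 × 13.2 = 201.89 kPa
q_ult = 473.63 + 166.74 + 201.89 = 842.25 kPa.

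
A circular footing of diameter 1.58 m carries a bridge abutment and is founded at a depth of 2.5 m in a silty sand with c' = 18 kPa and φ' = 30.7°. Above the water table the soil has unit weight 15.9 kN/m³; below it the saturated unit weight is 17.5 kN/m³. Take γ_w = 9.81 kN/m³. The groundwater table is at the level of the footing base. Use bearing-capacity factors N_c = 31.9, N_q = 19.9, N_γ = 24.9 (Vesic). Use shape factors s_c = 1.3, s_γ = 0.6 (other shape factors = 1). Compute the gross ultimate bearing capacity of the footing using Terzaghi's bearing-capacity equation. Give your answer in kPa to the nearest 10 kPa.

q = γ·D_f = 15.9 × 2.5 = 39.75 kPa.
For the ½γBN_γ term take γ' = 17.5 − 9.81 = 7.69 kN/m³ (soil below base is submerged).
c·N_c·s_c = 18 × 31.9 × 1.3 = 746.46 kPa
q·N_q = 39.75 × 19.9 = 791.02 kPa
0.5·γ·B·N_γ·s_γ = 0.5 × 7.69 × 1.58 × 24.9 × 0.6 = 90.762 kPa
q_ult = 746.46 + 791.02 + 90.762 = 1628.2 kPa.

q_ult ≈ 1630 kPa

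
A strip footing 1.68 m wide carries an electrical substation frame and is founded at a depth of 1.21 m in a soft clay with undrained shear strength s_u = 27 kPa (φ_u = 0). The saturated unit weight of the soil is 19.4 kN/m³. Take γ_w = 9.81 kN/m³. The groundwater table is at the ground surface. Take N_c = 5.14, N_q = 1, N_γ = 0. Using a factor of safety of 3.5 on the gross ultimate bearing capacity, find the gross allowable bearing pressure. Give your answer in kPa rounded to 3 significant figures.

q_all ≈ 43 kPa

Water table at ground surface, so effective unit weight γ' = 19.4 − 9.81 = 9.59 kN/m³ is used throughout; overburden q = 9.59 × 1.21 = 11.604 kPa.
Cohesion term c·N_c = 27 × 5.14 = 138.78 kPa; surcharge term q·N_q = 11.604 × 1 = 11.604 kPa.
q_ult = 138.78 + 11.604 = 150.38 kPa.
q_all = 150.38 / 3.5 = 42.967 kPa.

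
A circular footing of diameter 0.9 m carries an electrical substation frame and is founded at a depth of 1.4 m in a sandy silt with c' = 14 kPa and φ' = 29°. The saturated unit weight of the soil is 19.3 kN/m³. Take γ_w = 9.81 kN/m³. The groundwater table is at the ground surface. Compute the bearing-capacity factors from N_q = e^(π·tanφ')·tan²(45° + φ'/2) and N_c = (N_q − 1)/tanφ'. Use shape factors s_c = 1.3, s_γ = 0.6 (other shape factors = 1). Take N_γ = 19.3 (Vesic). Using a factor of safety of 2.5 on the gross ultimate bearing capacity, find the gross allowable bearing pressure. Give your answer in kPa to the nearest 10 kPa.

N_q = e^(π·tan29°)·tan²(59.5°) = 16.44; N_c = (N_q − 1)/tanφ' = 27.86.
With the water table at the surface the whole profile is submerged: γ' = 19.3 − 9.81 = 9.49 kN/m³, so q = γ'·D_f = 13.286 kPa; the same γ' applies in the ½γBN_γ term.
q_ult = c·N_c·s_c + q·N_q + 0.5·γ·B·N_γ·s_γ
     = 14 × 27.86 × 1.3 + 13.286 × 16.443 + 0.5 × 9.49 × 0.9 × 19.3 × 0.6
     = 507.06 + 218.47 + 49.452 = 774.98 kPa.
q_all = 774.98 / 2.5 = 309.99 kPa.

q_all ≈ 310 kPa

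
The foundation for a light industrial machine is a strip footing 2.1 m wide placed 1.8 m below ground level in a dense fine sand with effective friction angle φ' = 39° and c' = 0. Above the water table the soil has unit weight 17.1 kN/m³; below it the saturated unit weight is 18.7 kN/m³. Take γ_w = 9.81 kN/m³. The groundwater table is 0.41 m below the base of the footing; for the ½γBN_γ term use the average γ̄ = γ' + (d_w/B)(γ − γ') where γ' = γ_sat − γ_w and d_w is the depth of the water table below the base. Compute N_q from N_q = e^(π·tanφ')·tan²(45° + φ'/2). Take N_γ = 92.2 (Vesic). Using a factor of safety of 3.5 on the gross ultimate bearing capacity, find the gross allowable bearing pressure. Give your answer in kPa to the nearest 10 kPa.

N_q = e^(π·tan39°)·tan²(64.5°) = 55.96.
q = γ·D_f = 17.1 × 1.8 = 30.78 kPa.
γ' = 8.89 kN/m³; averaging over the depth B below the base, γ̄ = γ' + (d_w/B)(γ − γ') = 10.493 kN/m³.
q·N_q = 30.78 × 55.957 = 1722.4 kPa
0.5·γ·B·N_γ = 0.5 × 10.493 × 2.1 × 92.2 = 1015.8 kPa
q_ult = 1722.4 + 1015.8 = 2738.2 kPa.
q_all = 2738.2 / 3.5 = 782.34 kPa.

q_all ≈ 780 kPa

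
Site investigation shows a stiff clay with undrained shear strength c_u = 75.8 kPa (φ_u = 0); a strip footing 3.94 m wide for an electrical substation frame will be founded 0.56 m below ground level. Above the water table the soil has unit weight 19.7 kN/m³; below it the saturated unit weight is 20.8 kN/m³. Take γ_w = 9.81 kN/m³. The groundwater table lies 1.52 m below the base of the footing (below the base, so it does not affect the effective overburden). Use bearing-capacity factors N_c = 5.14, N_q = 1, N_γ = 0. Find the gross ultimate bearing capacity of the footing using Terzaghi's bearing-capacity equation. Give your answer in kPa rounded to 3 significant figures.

q_ult ≈ 401 kPa

Effective surcharge at the founding depth q = γ·D_f = 19.7 × 0.56 = 11.032 kPa.
q_ult = c·N_c + q·N_q
     = 75.8 × 5.14 + 11.032 × 1
     = 389.61 + 11.032 = 400.64 kPa.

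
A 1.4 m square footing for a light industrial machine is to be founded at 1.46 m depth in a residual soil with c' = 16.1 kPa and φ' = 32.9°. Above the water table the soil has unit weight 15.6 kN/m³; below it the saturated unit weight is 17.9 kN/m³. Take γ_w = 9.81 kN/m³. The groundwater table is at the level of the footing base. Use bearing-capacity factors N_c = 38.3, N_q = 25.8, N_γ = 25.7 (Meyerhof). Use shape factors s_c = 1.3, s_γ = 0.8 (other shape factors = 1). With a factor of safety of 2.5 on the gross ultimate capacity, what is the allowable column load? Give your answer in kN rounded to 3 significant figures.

Overburden at base level: q = 15.6 × 1.46 = 22.776 kPa.
Below the base the soil is submerged, so the ½γBN_γ term uses γ' = 17.9 − 9.81 = 8.09 kN/m³.
Cohesion term c·N_c·s_c = 16.1 × 38.3 × 1.3 = 801.62 kPa; surcharge term q·N_q = 22.776 × 25.8 = 587.62 kPa; self-weight term 0.5·γ·B·N_γ·s_γ = 0.5 × 8.09 × 1.4 × 25.7 × 0.8 = 116.43 kPa.
q_ult = 801.62 + 587.62 + 116.43 = 1505.7 kPa.
Gross allowable pressure q_all = 1505.7 / 2.5 = 602.27 kPa.
Footing area = 1.96 m², so allowable column load = 602.27 × 1.96 = 1180.4 kN.

P_all ≈ 1180 kN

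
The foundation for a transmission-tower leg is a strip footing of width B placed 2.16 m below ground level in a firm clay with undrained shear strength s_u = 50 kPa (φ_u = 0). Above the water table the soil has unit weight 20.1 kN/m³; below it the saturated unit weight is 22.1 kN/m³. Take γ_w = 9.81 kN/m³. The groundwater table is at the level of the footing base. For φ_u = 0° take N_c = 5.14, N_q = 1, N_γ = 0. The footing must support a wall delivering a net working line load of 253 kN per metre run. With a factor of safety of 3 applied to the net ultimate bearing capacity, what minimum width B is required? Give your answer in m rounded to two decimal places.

q = γ·D_f = 20.1 × 2.16 = 43.416 kPa.
c·N_c = 50 × 5.14 = 257 kPa
q·N_q = 43.416 × 1 = 43.416 kPa
q_ult = 257 + 43.416 = 300.42 kPa.
For φ = 0 the ½γBN_γ term vanishes, so q_ult is independent of B. q_net = 300.42 − 43.416 = 257 kPa; q_all(net) = 257/3 = 85.667 kPa.
Required width B = w / q_all(net) = 253 / 85.667 = 2.953 m.

B = 2.95 m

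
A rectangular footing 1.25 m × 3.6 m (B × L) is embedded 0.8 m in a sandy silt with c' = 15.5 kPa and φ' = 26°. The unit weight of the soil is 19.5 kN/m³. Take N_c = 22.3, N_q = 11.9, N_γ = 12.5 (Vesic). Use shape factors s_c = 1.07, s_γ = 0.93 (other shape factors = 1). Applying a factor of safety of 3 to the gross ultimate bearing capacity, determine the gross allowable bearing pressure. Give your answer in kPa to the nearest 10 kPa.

q_all ≈ 230 kPa

Effective surcharge at the founding depth q = γ·D_f = 19.5 × 0.8 = 15.6 kPa.
q_ult = c·N_c·s_c + q·N_q + 0.5·γ·B·N_γ·s_γ
     = 15.5 × 22.3 × 1.07 + 15.6 × 11.9 + 0.5 × 19.5 × 1.25 × 12.5 × 0.93
     = 369.85 + 185.64 + 141.68 = 697.17 kPa.
q_all = q_ult / FS = 697.17 / 3 = 232.39 kPa.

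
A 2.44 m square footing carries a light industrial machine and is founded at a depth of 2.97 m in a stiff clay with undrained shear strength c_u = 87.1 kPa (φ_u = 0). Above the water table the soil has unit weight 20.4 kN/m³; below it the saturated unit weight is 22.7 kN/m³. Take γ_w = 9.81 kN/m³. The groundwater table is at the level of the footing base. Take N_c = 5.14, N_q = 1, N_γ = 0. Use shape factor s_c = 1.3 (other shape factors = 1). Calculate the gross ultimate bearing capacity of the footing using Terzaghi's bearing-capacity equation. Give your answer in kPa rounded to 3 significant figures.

q_ult ≈ 643 kPa

Overburden at base level: q = 20.4 × 2.97 = 60.588 kPa.
Cohesion term c·N_c·s_c = 87.1 × 5.14 × 1.3 = 582 kPa; surcharge term q·N_q = 60.588 × 1 = 60.588 kPa.
q_ult = 582 + 60.588 = 642.59 kPa.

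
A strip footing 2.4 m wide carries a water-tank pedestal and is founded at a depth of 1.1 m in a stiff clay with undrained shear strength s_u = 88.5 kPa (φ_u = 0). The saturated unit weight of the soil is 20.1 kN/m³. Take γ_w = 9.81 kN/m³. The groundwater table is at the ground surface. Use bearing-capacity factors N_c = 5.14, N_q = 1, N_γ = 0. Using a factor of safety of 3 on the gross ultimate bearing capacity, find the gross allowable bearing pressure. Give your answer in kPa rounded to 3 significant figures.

Water table at ground surface, so effective unit weight γ' = 20.1 − 9.81 = 10.29 kN/m³ is used throughout; overburden q = 10.29 × 1.1 = 11.319 kPa.
Cohesion term c·N_c = 88.5 × 5.14 = 454.89 kPa; surcharge term q·N_q = 11.319 × 1 = 11.319 kPa.
q_ult = 454.89 + 11.319 = 466.21 kPa.
q_all = 466.21 / 3 = 155.4 kPa.

q_all ≈ 155 kPa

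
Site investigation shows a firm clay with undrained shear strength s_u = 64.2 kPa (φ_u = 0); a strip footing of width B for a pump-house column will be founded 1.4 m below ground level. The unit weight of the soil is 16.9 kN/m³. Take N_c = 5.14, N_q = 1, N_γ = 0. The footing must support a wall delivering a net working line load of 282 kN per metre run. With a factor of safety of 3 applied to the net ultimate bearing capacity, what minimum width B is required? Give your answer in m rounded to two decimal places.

B = 2.56 m

q = γ·D_f = 16.9 × 1.4 = 23.66 kPa.
c·N_c = 64.2 × 5.14 = 329.99 kPa
q·N_q = 23.66 × 1 = 23.66 kPa
q_ult = 329.99 + 23.66 = 353.65 kPa.
For φ = 0 the ½γBN_γ term vanishes, so q_ult is independent of B. q_net = 353.65 − 23.66 = 329.99 kPa; q_all(net) = 329.99/3 = 110 kPa.
Required width B = w / q_all(net) = 282 / 110 = 2.564 m.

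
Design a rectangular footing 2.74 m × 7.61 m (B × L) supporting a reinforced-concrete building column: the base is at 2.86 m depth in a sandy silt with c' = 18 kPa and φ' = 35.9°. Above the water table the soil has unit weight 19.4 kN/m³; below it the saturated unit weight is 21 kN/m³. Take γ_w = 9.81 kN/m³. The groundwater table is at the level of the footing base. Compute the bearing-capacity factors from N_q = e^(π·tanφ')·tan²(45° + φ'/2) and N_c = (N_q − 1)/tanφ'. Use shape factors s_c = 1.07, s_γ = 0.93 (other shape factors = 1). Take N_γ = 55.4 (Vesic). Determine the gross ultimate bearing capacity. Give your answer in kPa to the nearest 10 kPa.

tan35.9° = 0.7239, so N_q = e^(π×0.7239)·tan²(62.95°) = 9.719 × 3.835 = 37.28.
N_c = (37.28 − 1)/tan35.9° = 50.11.
Overburden at base level: q = 19.4 × 2.86 = 55.484 kPa.
Below the base the soil is submerged, so the ½γBN_γ term uses γ' = 21 − 9.81 = 11.19 kN/m³.
Cohesion term c·N_c·s_c = 18 × 50.115 × 1.07 = 965.21 kPa; surcharge term q·N_q = 55.484 × 37.277 = 2068.3 kPa; self-weight term 0.5·γ·B·N_γ·s_γ = 0.5 × 11.19 × 2.74 × 55.4 × 0.93 = 789.85 kPa.
q_ult = 965.21 + 2068.3 + 789.85 = 3823.3 kPa.

q_ult ≈ 3820 kPa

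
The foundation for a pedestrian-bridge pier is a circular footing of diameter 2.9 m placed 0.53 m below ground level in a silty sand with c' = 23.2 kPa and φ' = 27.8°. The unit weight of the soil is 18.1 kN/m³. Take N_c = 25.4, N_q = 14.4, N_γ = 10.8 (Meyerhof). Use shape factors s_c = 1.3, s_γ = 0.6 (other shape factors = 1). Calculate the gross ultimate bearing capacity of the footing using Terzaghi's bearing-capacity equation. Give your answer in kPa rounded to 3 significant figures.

q_ult ≈ 1070 kPa

q = γ·D_f = 18.1 × 0.53 = 9.593 kPa.
c·N_c·s_c = 23.2 × 25.4 × 1.3 = 766.06 kPa
q·N_q = 9.593 × 14.4 = 138.14 kPa
0.5·γ·B·N_γ·s_γ = 0.5 × 18.1 × 2.9 × 10.8 × 0.6 = 170.07 kPa
q_ult = 766.06 + 138.14 + 170.07 = 1074.3 kPa.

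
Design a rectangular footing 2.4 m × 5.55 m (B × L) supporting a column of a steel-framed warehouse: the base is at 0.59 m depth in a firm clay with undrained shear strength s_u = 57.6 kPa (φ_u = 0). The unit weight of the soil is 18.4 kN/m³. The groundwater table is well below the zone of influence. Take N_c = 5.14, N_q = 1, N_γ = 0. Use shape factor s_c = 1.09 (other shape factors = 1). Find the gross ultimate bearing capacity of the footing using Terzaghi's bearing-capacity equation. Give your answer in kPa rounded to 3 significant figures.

q_ult ≈ 334 kPa

Overburden at base level: q = 18.4 × 0.59 = 10.856 kPa.
Cohesion term c·N_c·s_c = 57.6 × 5.14 × 1.09 = 322.71 kPa; surcharge term q·N_q = 10.856 × 1 = 10.856 kPa.
q_ult = 322.71 + 10.856 = 333.57 kPa.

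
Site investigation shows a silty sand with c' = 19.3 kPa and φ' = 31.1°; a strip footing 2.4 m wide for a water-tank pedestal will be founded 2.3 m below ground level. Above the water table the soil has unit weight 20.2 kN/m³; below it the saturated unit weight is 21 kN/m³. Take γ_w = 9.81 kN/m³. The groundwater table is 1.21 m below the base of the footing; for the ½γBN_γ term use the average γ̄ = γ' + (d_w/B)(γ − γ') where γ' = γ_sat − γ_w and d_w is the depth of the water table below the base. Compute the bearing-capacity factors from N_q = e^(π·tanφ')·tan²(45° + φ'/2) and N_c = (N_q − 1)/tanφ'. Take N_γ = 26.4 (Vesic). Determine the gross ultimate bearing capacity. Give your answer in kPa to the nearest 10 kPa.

q_ult ≈ 2100 kPa

tan31.1° = 0.6032, so N_q = e^(π×0.6032)·tan²(60.55°) = 6.653 × 3.137 = 20.87.
N_c = (20.87 − 1)/tan31.1° = 32.94.
q = γ·D_f = 20.2 × 2.3 = 46.46 kPa.
γ' = 11.19 kN/m³; averaging over the depth B below the base, γ̄ = γ' + (d_w/B)(γ − γ') = 15.733 kN/m³.
c·N_c = 19.3 × 32.939 = 635.73 kPa
q·N_q = 46.46 × 20.87 = 969.64 kPa
0.5·γ·B·N_γ = 0.5 × 15.733 × 2.4 × 26.4 = 498.41 kPa
q_ult = 635.73 + 969.64 + 498.41 = 2103.8 kPa.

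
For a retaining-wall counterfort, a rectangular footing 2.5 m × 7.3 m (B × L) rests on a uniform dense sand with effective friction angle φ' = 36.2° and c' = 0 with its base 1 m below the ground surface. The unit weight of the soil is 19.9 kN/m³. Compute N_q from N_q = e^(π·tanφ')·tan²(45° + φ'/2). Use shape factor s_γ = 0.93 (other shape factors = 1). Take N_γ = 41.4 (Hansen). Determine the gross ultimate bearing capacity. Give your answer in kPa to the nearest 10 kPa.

q_ult ≈ 1730 kPa

tan36.2° = 0.7319, so N_q = e^(π×0.7319)·tan²(63.1°) = 9.967 × 3.885 = 38.73.
Overburden at base level: q = 19.9 × 1 = 19.9 kPa.
Surcharge term q·N_q = 19.9 × 38.725 = 770.63 kPa; self-weight term 0.5·γ·B·N_γ·s_γ = 0.5 × 19.9 × 2.5 × 41.4 × 0.93 = 957.74 kPa.
q_ult = 770.63 + 957.74 = 1728.4 kPa.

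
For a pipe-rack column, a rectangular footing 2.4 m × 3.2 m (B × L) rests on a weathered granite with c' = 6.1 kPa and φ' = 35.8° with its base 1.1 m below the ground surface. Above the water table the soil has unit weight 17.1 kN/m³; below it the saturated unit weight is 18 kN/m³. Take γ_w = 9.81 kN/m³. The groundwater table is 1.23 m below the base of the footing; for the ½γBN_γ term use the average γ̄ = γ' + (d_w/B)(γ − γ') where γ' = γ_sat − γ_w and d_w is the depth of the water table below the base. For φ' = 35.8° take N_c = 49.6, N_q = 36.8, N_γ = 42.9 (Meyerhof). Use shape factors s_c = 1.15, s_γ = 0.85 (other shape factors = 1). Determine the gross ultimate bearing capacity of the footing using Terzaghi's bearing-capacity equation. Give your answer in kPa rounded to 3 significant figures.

q_ult ≈ 1600 kPa

q = γ·D_f = 17.1 × 1.1 = 18.81 kPa.
γ' = 8.19 kN/m³; averaging over the depth B below the base, γ̄ = γ' + (d_w/B)(γ − γ') = 12.756 kN/m³.
c·N_c·s_c = 6.1 × 49.6 × 1.15 = 347.94 kPa
q·N_q = 18.81 × 36.8 = 692.21 kPa
0.5·γ·B·N_γ·s_γ = 0.5 × 12.756 × 2.4 × 42.9 × 0.85 = 558.19 kPa
q_ult = 347.94 + 692.21 + 558.19 = 1598.3 kPa.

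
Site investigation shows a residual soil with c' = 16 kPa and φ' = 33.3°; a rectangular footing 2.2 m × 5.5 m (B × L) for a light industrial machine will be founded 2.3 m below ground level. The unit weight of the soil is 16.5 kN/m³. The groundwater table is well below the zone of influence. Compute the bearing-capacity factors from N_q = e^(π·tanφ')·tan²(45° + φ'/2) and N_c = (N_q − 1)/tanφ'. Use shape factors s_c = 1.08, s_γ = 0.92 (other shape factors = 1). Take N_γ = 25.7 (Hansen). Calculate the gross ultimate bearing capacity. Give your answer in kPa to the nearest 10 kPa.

tan33.3° = 0.6569, so N_q = e^(π×0.6569)·tan²(61.65°) = 7.875 × 3.435 = 27.05.
N_c = (27.05 − 1)/tan33.3° = 39.65.
q = γ·D_f = 16.5 × 2.3 = 37.95 kPa.
c·N_c·s_c = 16 × 39.654 × 1.08 = 685.22 kPa
q·N_q = 37.95 × 27.048 = 1026.5 kPa
0.5·γ·B·N_γ·s_γ = 0.5 × 16.5 × 2.2 × 25.7 × 0.92 = 429.14 kPa
q_ult = 685.22 + 1026.5 + 429.14 = 2140.8 kPa.

q_ult ≈ 2140 kPa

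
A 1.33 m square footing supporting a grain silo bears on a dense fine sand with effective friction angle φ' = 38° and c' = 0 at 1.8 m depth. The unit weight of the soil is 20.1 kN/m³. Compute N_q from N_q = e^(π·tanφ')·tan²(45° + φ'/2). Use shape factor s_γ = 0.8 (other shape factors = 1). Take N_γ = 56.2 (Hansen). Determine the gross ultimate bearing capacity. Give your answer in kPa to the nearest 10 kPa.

tan38° = 0.7813, so N_q = e^(π×0.7813)·tan²(64°) = 11.64 × 4.204 = 48.93.
q = γ·D_f = 20.1 × 1.8 = 36.18 kPa.
q·N_q = 36.18 × 48.933 = 1770.4 kPa
0.5·γ·B·N_γ·s_γ = 0.5 × 20.1 × 1.33 × 56.2 × 0.8 = 600.96 kPa
q_ult = 1770.4 + 600.96 = 2371.4 kPa.

q_ult ≈ 2370 kPa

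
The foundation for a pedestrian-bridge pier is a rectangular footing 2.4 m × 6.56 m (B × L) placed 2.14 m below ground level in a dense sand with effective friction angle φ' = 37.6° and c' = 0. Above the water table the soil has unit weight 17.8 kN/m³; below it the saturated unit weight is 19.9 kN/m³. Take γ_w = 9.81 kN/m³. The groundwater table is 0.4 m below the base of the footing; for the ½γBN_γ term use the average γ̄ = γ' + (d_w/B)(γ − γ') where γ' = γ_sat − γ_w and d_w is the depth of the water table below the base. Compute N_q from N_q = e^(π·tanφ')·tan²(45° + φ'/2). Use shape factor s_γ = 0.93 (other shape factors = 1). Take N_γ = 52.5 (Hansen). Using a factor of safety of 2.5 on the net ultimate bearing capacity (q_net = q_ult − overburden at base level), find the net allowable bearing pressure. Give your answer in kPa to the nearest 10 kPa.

q_all(net) ≈ 960 kPa

N_q = e^(π·tan37.6°)·tan²(63.8°) = 46.42.
Overburden at base level: q = 17.8 × 2.14 = 38.092 kPa.
The water table is 0.4 m below the base (< B = 2.4 m), so the ½γBN_γ term uses γ̄ = γ' + (d_w/B)(γ − γ') = 10.09 + (0.4/2.4)(17.8 − 10.09) = 11.375 kN/m³.
Surcharge term q·N_q = 38.092 × 46.417 = 1768.1 kPa; self-weight term 0.5·γ·B·N_γ·s_γ = 0.5 × 11.375 × 2.4 × 52.5 × 0.93 = 666.46 kPa.
q_ult = 1768.1 + 666.46 = 2434.6 kPa.
q_net = 2434.6 − 38.092 = 2396.5 kPa.
q_all(net) = 2396.5 / 2.5 = 958.59 kPa.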